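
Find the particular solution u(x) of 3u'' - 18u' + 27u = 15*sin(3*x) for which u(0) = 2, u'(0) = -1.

u = 5*cos(3*x)/18 + 31*exp(3*x)/18 - 37*x*exp(3*x)/6

Divide through by 3: u'' - 6u' + 9u = 5*sin(3*x).
Characteristic equation r² - 6r + 9 = 0 has discriminant (-6)² - 4·(9) = 0, so r = 3 is a repeated root.
Hence u_h = (C1 + C2*x)*exp(3*x).
Try u_p = A*cos(3*x) + B*sin(3*x). Substituting and equating the coefficients of cos(3x) and sin(3x) gives A = 5/18, B = 0, so u_p = 5*cos(3*x)/18.
General solution: u = 5*cos(3*x)/18 + C1*exp(3*x) + C2*x*exp(3*x).
Apply the initial conditions: u(0) = 5/18 + C1 = 2 and u'(0) = C2 + 3*C1 = -1. Solving gives C1 = 31/18, C2 = -37/6.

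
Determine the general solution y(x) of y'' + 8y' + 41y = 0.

Characteristic equation r² + 8r + 41 = 0 has discriminant (8)² - 4·(41) = -100 < 0, so r = -4 ± 5i.
Hence y_h = C1*cos(5*x)*exp(-4*x) + C2*exp(-4*x)*sin(5*x).

y = C1*cos(5*x)*exp(-4*x) + C2*exp(-4*x)*sin(5*x)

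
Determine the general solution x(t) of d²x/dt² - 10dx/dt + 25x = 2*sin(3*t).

x = 8*sin(3*t)/289 + 15*cos(3*t)/289 + C1*exp(5*t) + C2*t*exp(5*t)

Characteristic equation r² - 10r + 25 = 0 has discriminant (-10)² - 4·(25) = 0, so r = 5 is a repeated root.
Hence x_h = (C1 + C2*t)*exp(5*t).
Try x_p = A*cos(3*t) + B*sin(3*t). Substituting and equating the coefficients of cos(3t) and sin(3t) gives A = 15/289, B = 8/289, so x_p = 8*sin(3*t)/289 + 15*cos(3*t)/289.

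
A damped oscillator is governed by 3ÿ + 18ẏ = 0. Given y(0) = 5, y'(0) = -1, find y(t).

Divide through by 3: y'' + 6y' = 0.
Characteristic equation r² + 6r = 0 factors as (r + 6)r = 0, so r = -6, 0.
Hence y_h = C1*exp(-6*t) + C2.
Apply the initial conditions: y(0) = C1 + C2 = 5 and y'(0) = -6*C1 = -1. Solving gives C1 = 1/6, C2 = 29/6.

y = 29/6 + exp(-6*t)/6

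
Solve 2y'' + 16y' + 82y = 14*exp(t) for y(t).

Divide through by 2: y'' + 8y' + 41y = 7*exp(t).
Characteristic equation r² + 8r + 41 = 0 has discriminant (8)² - 4·(41) = -100 < 0, so r = -4 ± 5i.
Hence y_h = C1*cos(5*t)*exp(-4*t) + C2*exp(-4*t)*sin(5*t).
Try y_p = A*exp(t). Substituting into the equation and dividing by exp(t) gives A = 7/50, so y_p = 7*exp(t)/50.

y = 7*exp(t)/50 + C1*cos(5*t)*exp(-4*t) + C2*exp(-4*t)*sin(5*t)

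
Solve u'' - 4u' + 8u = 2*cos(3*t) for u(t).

u = -24*sin(3*t)/145 - 2*cos(3*t)/145 + C1*cos(2*t)*exp(2*t) + C2*exp(2*t)*sin(2*t)

Characteristic equation r² - 4r + 8 = 0 has discriminant (-4)² - 4·(8) = -16 < 0, so r = 2 ± 2i.
Hence u_h = C1*cos(2*t)*exp(2*t) + C2*exp(2*t)*sin(2*t).
Try u_p = A*cos(3*t) + B*sin(3*t). Substituting and equating the coefficients of cos(3t) and sin(3t) gives A = -2/145, B = -24/145, so u_p = -24*sin(3*t)/145 - 2*cos(3*t)/145.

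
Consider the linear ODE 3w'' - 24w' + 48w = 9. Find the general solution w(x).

Divide through by 3: w'' - 8w' + 16w = 3.
Characteristic equation r² - 8r + 16 = 0 has discriminant (-8)² - 4·(16) = 0, so r = 4 is a repeated root.
Hence w_h = (C1 + C2*x)*exp(4*x).
For the particular solution try w_p = A0. Substituting and matching coefficients of each power of x gives A0 = 3/16, so w_p = 3/16.

w = 3/16 + C1*exp(4*x) + C2*x*exp(4*x)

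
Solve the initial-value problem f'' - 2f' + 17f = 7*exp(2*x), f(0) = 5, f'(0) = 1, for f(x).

Characteristic equation r² - 2r + 17 = 0 has discriminant (-2)² - 4·(17) = -64 < 0, so r = 1 ± 4i.
Hence f_h = C1*cos(4*x)*exp(x) + C2*exp(x)*sin(4*x).
Try f_p = A*exp(2*x). Substituting into the equation and dividing by exp(2*x) gives A = 7/17, so f_p = 7*exp(2*x)/17.
General solution: f = 7*exp(2*x)/17 + C1*cos(4*x)*exp(x) + C2*exp(x)*sin(4*x).
Apply the initial conditions: f(0) = 7/17 + C1 = 5 and f'(0) = 14/17 + C1 + 4*C2 = 1. Solving gives C1 = 78/17, C2 = -75/68.

f = 7*exp(2*x)/17 - 75*exp(x)*sin(4*x)/68 + 78*cos(4*x)*exp(x)/17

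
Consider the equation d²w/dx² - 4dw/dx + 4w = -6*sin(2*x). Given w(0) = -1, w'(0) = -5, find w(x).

w = -3*cos(2*x)/4 - exp(2*x)/4 - 9*x*exp(2*x)/2

Characteristic equation r² - 4r + 4 = 0 has discriminant (-4)² - 4·(4) = 0, so r = 2 is a repeated root.
Hence w_h = (C1 + C2*x)*exp(2*x).
Try w_p = A*cos(2*x) + B*sin(2*x). Substituting and equating the coefficients of cos(2x) and sin(2x) gives A = -3/4, B = 0, so w_p = -3*cos(2*x)/4.
General solution: w = -3*cos(2*x)/4 + C1*exp(2*x) + C2*x*exp(2*x).
Apply the initial conditions: w(0) = -3/4 + C1 = -1 and w'(0) = C2 + 2*C1 = -5. Solving gives C1 = -1/4, C2 = -9/2.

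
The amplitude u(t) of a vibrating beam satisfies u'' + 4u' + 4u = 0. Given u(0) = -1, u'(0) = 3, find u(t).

Characteristic equation r² + 4r + 4 = 0 has discriminant (4)² - 4·(4) = 0, so r = -2 is a repeated root.
Hence u_h = (C1 + C2*t)*exp(-2*t).
Apply the initial conditions: u(0) = C1 = -1 and u'(0) = C2 - 2*C1 = 3. Solving gives C1 = -1, C2 = 1.

u = -exp(-2*t) + t*exp(-2*t)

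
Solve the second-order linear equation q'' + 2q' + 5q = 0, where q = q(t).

q = C1*cos(2*t)*exp(-t) + C2*exp(-t)*sin(2*t)

Characteristic equation r² + 2r + 5 = 0 has discriminant (2)² - 4·(5) = -16 < 0, so r = -1 ± 2i.
Hence q_h = C1*cos(2*t)*exp(-t) + C2*exp(-t)*sin(2*t).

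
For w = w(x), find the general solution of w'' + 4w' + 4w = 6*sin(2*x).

Characteristic equation r² + 4r + 4 = 0 has discriminant (4)² - 4·(4) = 0, so r = -2 is a repeated root.
Hence w_h = (C1 + C2*x)*exp(-2*x).
Try w_p = A*cos(2*x) + B*sin(2*x). Substituting and equating the coefficients of cos(2x) and sin(2x) gives A = -3/4, B = 0, so w_p = -3*cos(2*x)/4.

w = -3*cos(2*x)/4 + C1*exp(-2*x) + C2*x*exp(-2*x)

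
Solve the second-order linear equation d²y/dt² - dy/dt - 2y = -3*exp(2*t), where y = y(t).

y = C1*exp(2*t) + C2*exp(-t) - t*exp(2*t)

Characteristic equation r² - r - 2 = 0 factors as (r - 2)(r + 1) = 0, so r = 2, -1.
Hence y_h = C1*exp(2*t) + C2*exp(-t).
Since exp(2*t) solves the homogeneous equation (r = 2 is a root of multiplicity 1), multiply the trial by t. Try y_p = A*t*exp(2*t). Substituting into the equation and dividing by exp(2*t) gives A = -1, so y_p = -t*exp(2*t).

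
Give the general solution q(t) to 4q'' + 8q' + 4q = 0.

q = C1*exp(-t) + C2*t*exp(-t)

Divide through by 4: q'' + 2q' + q = 0.
Characteristic equation r² + 2r + 1 = 0 has discriminant (2)² - 4·(1) = 0, so r = -1 is a repeated root.
Hence q_h = (C1 + C2*t)*exp(-t).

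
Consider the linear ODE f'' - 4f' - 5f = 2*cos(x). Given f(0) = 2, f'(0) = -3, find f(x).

f = -4*exp(5*x)/39 - 3*cos(x)/13 - 2*sin(x)/13 + 7*exp(-x)/3

Characteristic equation r² - 4r - 5 = 0 factors as (r + 1)(r - 5) = 0, so r = -1, 5.
Hence f_h = C1*exp(-x) + C2*exp(5*x).
Try f_p = A*cos(x) + B*sin(x). Substituting and equating the coefficients of cos(x) and sin(x) gives A = -3/13, B = -2/13, so f_p = -3*cos(x)/13 - 2*sin(x)/13.
General solution: f = -3*cos(x)/13 - 2*sin(x)/13 + C1*exp(-x) + C2*exp(5*x).
Apply the initial conditions: f(0) = -3/13 + C1 + C2 = 2 and f'(0) = -2/13 - C1 + 5*C2 = -3. Solving gives C1 = 7/3, C2 = -4/39.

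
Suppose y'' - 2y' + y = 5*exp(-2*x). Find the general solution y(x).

Characteristic equation r² - 2r + 1 = 0 has discriminant (-2)² - 4·(1) = 0, so r = 1 is a repeated root.
Hence y_h = (C1 + C2*x)*exp(x).
Try y_p = A*exp(-2*x). Substituting into the equation and dividing by exp(-2*x) gives A = 5/9, so y_p = 5*exp(-2*x)/9.

y = 5*exp(-2*x)/9 + C1*exp(x) + C2*x*exp(x)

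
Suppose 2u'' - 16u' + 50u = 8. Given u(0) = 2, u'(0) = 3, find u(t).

u = 4/25 - 109*exp(4*t)*sin(3*t)/75 + 46*cos(3*t)*exp(4*t)/25

Divide through by 2: u'' - 8u' + 25u = 4.
Characteristic equation r² - 8r + 25 = 0 has discriminant (-8)² - 4·(25) = -36 < 0, so r = 4 ± 3i.
Hence u_h = C1*cos(3*t)*exp(4*t) + C2*exp(4*t)*sin(3*t).
For the particular solution try u_p = A0. Substituting and matching coefficients of each power of t gives A0 = 4/25, so u_p = 4/25.
General solution: u = 4/25 + C1*cos(3*t)*exp(4*t) + C2*exp(4*t)*sin(3*t).
Apply the initial conditions: u(0) = 4/25 + C1 = 2 and u'(0) = 3*C2 + 4*C1 = 3. Solving gives C1 = 46/25, C2 = -109/75.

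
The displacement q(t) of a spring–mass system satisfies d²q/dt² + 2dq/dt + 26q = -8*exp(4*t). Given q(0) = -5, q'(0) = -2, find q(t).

Characteristic equation r² + 2r + 26 = 0 has discriminant (2)² - 4·(26) = -100 < 0, so r = -1 ± 5i.
Hence q_h = C1*cos(5*t)*exp(-t) + C2*exp(-t)*sin(5*t).
Try q_p = A*exp(4*t). Substituting into the equation and dividing by exp(4*t) gives A = -4/25, so q_p = -4*exp(4*t)/25.
General solution: q = -4*exp(4*t)/25 + C1*cos(5*t)*exp(-t) + C2*exp(-t)*sin(5*t).
Apply the initial conditions: q(0) = -4/25 + C1 = -5 and q'(0) = -16/25 - C1 + 5*C2 = -2. Solving gives C1 = -121/25, C2 = -31/25.

q = -4*exp(4*t)/25 - 121*cos(5*t)*exp(-t)/25 - 31*exp(-t)*sin(5*t)/25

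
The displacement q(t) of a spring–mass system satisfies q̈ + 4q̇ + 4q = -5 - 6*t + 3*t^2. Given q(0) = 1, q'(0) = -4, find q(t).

Characteristic equation r² + 4r + 4 = 0 has discriminant (4)² - 4·(4) = 0, so r = -2 is a repeated root.
Hence q_h = (C1 + C2*t)*exp(-2*t).
For the particular solution try q_p = A0 + A1*t + A2*t^2. Substituting and matching coefficients of each power of t gives A0 = 11/8, A1 = -3, A2 = 3/4, so q_p = 11/8 - 3*t + 3*t^2/4.
General solution: q = 11/8 - 3*t + 3*t^2/4 + C1*exp(-2*t) + C2*t*exp(-2*t).
Apply the initial conditions: q(0) = 11/8 + C1 = 1 and q'(0) = -3 + C2 - 2*C1 = -4. Solving gives C1 = -3/8, C2 = -7/4.

q = 11/8 - 3*t - 3*exp(-2*t)/8 + 3*t**2/4 - 7*t*exp(-2*t)/4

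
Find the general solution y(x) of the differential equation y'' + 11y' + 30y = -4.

Characteristic equation r² + 11r + 30 = 0 factors as (r + 5)(r + 6) = 0, so r = -5, -6.
Hence y_h = C1*exp(-5*x) + C2*exp(-6*x).
For the particular solution try y_p = A0. Substituting and matching coefficients of each power of x gives A0 = -2/15, so y_p = -2/15.

y = -2/15 + C1*exp(-5*x) + C2*exp(-6*x)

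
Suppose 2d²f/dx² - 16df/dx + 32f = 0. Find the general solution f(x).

Divide through by 2: f'' - 8f' + 16f = 0.
Characteristic equation r² - 8r + 16 = 0 has discriminant (-8)² - 4·(16) = 0, so r = 4 is a repeated root.
Hence f_h = (C1 + C2*x)*exp(4*x).

f = C1*exp(4*x) + C2*x*exp(4*x)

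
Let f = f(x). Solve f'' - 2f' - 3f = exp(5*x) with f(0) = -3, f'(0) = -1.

f = -47*exp(-x)/24 - 9*exp(3*x)/8 + exp(5*x)/12

Characteristic equation r² - 2r - 3 = 0 factors as (r - 3)(r + 1) = 0, so r = 3, -1.
Hence f_h = C1*exp(3*x) + C2*exp(-x).
Try f_p = A*exp(5*x). Substituting into the equation and dividing by exp(5*x) gives A = 1/12, so f_p = exp(5*x)/12.
General solution: f = exp(5*x)/12 + C1*exp(3*x) + C2*exp(-x).
Apply the initial conditions: f(0) = 1/12 + C1 + C2 = -3 and f'(0) = 5/12 - C2 + 3*C1 = -1. Solving gives C1 = -9/8, C2 = -47/24.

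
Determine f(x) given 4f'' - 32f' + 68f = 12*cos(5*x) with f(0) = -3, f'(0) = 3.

f = -15*sin(5*x)/208 - 3*cos(5*x)/208 - 621*cos(x)*exp(4*x)/208 + 3183*exp(4*x)*sin(x)/208

Divide through by 4: f'' - 8f' + 17f = 3*cos(5*x).
Characteristic equation r² - 8r + 17 = 0 has discriminant (-8)² - 4·(17) = -4 < 0, so r = 4 ± i.
Hence f_h = C1*cos(x)*exp(4*x) + C2*exp(4*x)*sin(x).
Try f_p = A*cos(5*x) + B*sin(5*x). Substituting and equating the coefficients of cos(5x) and sin(5x) gives A = -3/208, B = -15/208, so f_p = -15*sin(5*x)/208 - 3*cos(5*x)/208.
General solution: f = -15*sin(5*x)/208 - 3*cos(5*x)/208 + C1*cos(x)*exp(4*x) + C2*exp(4*x)*sin(x).
Apply the initial conditions: f(0) = -3/208 + C1 = -3 and f'(0) = -75/208 + C2 + 4*C1 = 3. Solving gives C1 = -621/208, C2 = 3183/208.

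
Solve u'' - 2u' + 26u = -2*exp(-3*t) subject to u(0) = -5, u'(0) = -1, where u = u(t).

Characteristic equation r² - 2r + 26 = 0 has discriminant (-2)² - 4·(26) = -100 < 0, so r = 1 ± 5i.
Hence u_h = C1*cos(5*t)*exp(t) + C2*exp(t)*sin(5*t).
Try u_p = A*exp(-3*t). Substituting into the equation and dividing by exp(-3*t) gives A = -2/41, so u_p = -2*exp(-3*t)/41.
General solution: u = -2*exp(-3*t)/41 + C1*cos(5*t)*exp(t) + C2*exp(t)*sin(5*t).
Apply the initial conditions: u(0) = -2/41 + C1 = -5 and u'(0) = 6/41 + C1 + 5*C2 = -1. Solving gives C1 = -203/41, C2 = 156/205.

u = -2*exp(-3*t)/41 - 203*cos(5*t)*exp(t)/41 + 156*exp(t)*sin(5*t)/205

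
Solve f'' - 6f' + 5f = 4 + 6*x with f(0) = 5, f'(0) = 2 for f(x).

Characteristic equation r² - 6r + 5 = 0 factors as (r - 5)(r - 1) = 0, so r = 5, 1.
Hence f_h = C1*exp(5*x) + C2*exp(x).
For the particular solution try f_p = A0 + A1*x. Substituting and matching coefficients of each power of x gives A0 = 56/25, A1 = 6/5, so f_p = 56/25 + 6*x/5.
General solution: f = 56/25 + 6*x/5 + C1*exp(5*x) + C2*exp(x).
Apply the initial conditions: f(0) = 56/25 + C1 + C2 = 5 and f'(0) = 6/5 + C2 + 5*C1 = 2. Solving gives C1 = -49/100, C2 = 13/4.

f = 56/25 - 49*exp(5*x)/100 + 6*x/5 + 13*exp(x)/4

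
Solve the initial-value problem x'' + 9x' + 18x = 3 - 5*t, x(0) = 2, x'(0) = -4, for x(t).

x = 11/36 - 49*exp(-6*t)/108 - 5*t/18 + 58*exp(-3*t)/27

Characteristic equation r² + 9r + 18 = 0 factors as (r + 3)(r + 6) = 0, so r = -3, -6.
Hence x_h = C1*exp(-3*t) + C2*exp(-6*t).
For the particular solution try x_p = A0 + A1*t. Substituting and matching coefficients of each power of t gives A0 = 11/36, A1 = -5/18, so x_p = 11/36 - 5*t/18.
General solution: x = 11/36 - 5*t/18 + C1*exp(-3*t) + C2*exp(-6*t).
Apply the initial conditions: x(0) = 11/36 + C1 + C2 = 2 and x'(0) = -5/18 - 6*C2 - 3*C1 = -4. Solving gives C1 = 58/27, C2 = -49/108.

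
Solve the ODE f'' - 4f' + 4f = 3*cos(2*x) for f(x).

f = -3*sin(2*x)/8 + C1*exp(2*x) + C2*x*exp(2*x)

Characteristic equation r² - 4r + 4 = 0 has discriminant (-4)² - 4·(4) = 0, so r = 2 is a repeated root.
Hence f_h = (C1 + C2*x)*exp(2*x).
Try f_p = A*cos(2*x) + B*sin(2*x). Substituting and equating the coefficients of cos(2x) and sin(2x) gives A = 0, B = -3/8, so f_p = -3*sin(2*x)/8.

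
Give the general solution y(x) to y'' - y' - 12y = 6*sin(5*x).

y = -111*sin(5*x)/697 + 15*cos(5*x)/697 + C1*exp(4*x) + C2*exp(-3*x)

Characteristic equation r² - r - 12 = 0 factors as (r - 4)(r + 3) = 0, so r = 4, -3.
Hence y_h = C1*exp(4*x) + C2*exp(-3*x).
Try y_p = A*cos(5*x) + B*sin(5*x). Substituting and equating the coefficients of cos(5x) and sin(5x) gives A = 15/697, B = -111/697, so y_p = -111*sin(5*x)/697 + 15*cos(5*x)/697.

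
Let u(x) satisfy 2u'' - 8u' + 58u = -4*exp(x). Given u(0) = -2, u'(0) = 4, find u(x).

u = -exp(x)/13 - 25*cos(5*x)*exp(2*x)/13 + 103*exp(2*x)*sin(5*x)/65

Divide through by 2: u'' - 4u' + 29u = -2*exp(x).
Characteristic equation r² - 4r + 29 = 0 has discriminant (-4)² - 4·(29) = -100 < 0, so r = 2 ± 5i.
Hence u_h = C1*cos(5*x)*exp(2*x) + C2*exp(2*x)*sin(5*x).
Try u_p = A*exp(x). Substituting into the equation and dividing by exp(x) gives A = -1/13, so u_p = -exp(x)/13.
General solution: u = -exp(x)/13 + C1*cos(5*x)*exp(2*x) + C2*exp(2*x)*sin(5*x).
Apply the initial conditions: u(0) = -1/13 + C1 = -2 and u'(0) = -1/13 + 2*C1 + 5*C2 = 4. Solving gives C1 = -25/13, C2 = 103/65.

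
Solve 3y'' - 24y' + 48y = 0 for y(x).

y = C1*exp(4*x) + C2*x*exp(4*x)

Divide through by 3: y'' - 8y' + 16y = 0.
Characteristic equation r² - 8r + 16 = 0 has discriminant (-8)² - 4·(16) = 0, so r = 4 is a repeated root.
Hence y_h = (C1 + C2*x)*exp(4*x).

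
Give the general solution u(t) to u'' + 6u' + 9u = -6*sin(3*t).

Characteristic equation r² + 6r + 9 = 0 has discriminant (6)² - 4·(9) = 0, so r = -3 is a repeated root.
Hence u_h = (C1 + C2*t)*exp(-3*t).
Try u_p = A*cos(3*t) + B*sin(3*t). Substituting and equating the coefficients of cos(3t) and sin(3t) gives A = 1/3, B = 0, so u_p = cos(3*t)/3.

u = cos(3*t)/3 + C1*exp(-3*t) + C2*t*exp(-3*t)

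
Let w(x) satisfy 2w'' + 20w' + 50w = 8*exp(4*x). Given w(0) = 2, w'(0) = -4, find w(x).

Divide through by 2: w'' + 10w' + 25w = 4*exp(4*x).
Characteristic equation r² + 10r + 25 = 0 has discriminant (10)² - 4·(25) = 0, so r = -5 is a repeated root.
Hence w_h = (C1 + C2*x)*exp(-5*x).
Try w_p = A*exp(4*x). Substituting into the equation and dividing by exp(4*x) gives A = 4/81, so w_p = 4*exp(4*x)/81.
General solution: w = 4*exp(4*x)/81 + C1*exp(-5*x) + C2*x*exp(-5*x).
Apply the initial conditions: w(0) = 4/81 + C1 = 2 and w'(0) = 16/81 + C2 - 5*C1 = -4. Solving gives C1 = 158/81, C2 = 50/9.

w = 4*exp(4*x)/81 + 158*exp(-5*x)/81 + 50*x*exp(-5*x)/9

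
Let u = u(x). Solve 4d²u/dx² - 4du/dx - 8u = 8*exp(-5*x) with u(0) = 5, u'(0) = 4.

u = exp(-5*x)/14 + 11*exp(-x)/6 + 65*exp(2*x)/21

Divide through by 4: u'' - u' - 2u = 2*exp(-5*x).
Characteristic equation r² - r - 2 = 0 factors as (r - 2)(r + 1) = 0, so r = 2, -1.
Hence u_h = C1*exp(2*x) + C2*exp(-x).
Try u_p = A*exp(-5*x). Substituting into the equation and dividing by exp(-5*x) gives A = 1/14, so u_p = exp(-5*x)/14.
General solution: u = exp(-5*x)/14 + C1*exp(2*x) + C2*exp(-x).
Apply the initial conditions: u(0) = 1/14 + C1 + C2 = 5 and u'(0) = -5/14 - C2 + 2*C1 = 4. Solving gives C1 = 65/21, C2 = 11/6.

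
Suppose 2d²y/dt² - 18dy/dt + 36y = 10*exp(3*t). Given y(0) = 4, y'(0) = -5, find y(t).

y = -46*exp(6*t)/9 + 82*exp(3*t)/9 - 5*t*exp(3*t)/3

Divide through by 2: y'' - 9y' + 18y = 5*exp(3*t).
Characteristic equation r² - 9r + 18 = 0 factors as (r - 6)(r - 3) = 0, so r = 6, 3.
Hence y_h = C1*exp(6*t) + C2*exp(3*t).
Since exp(3*t) solves the homogeneous equation (r = 3 is a root of multiplicity 1), multiply the trial by t. Try y_p = A*t*exp(3*t). Substituting into the equation and dividing by exp(3*t) gives A = -5/3, so y_p = -5*t*exp(3*t)/3.
General solution: y = C1*exp(6*t) + C2*exp(3*t) - 5*t*exp(3*t)/3.
Apply the initial conditions: y(0) = C1 + C2 = 4 and y'(0) = -5/3 + 3*C2 + 6*C1 = -5. Solving gives C1 = -46/9, C2 = 82/9.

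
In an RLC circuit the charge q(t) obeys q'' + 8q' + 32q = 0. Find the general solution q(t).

Characteristic equation r² + 8r + 32 = 0 has discriminant (8)² - 4·(32) = -64 < 0, so r = -4 ± 4i.
Hence q_h = C1*cos(4*t)*exp(-4*t) + C2*exp(-4*t)*sin(4*t).

q = C1*cos(4*t)*exp(-4*t) + C2*exp(-4*t)*sin(4*t)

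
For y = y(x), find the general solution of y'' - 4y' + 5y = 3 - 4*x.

Characteristic equation r² - 4r + 5 = 0 has discriminant (-4)² - 4·(5) = -4 < 0, so r = 2 ± i.
Hence y_h = C1*cos(x)*exp(2*x) + C2*exp(2*x)*sin(x).
For the particular solution try y_p = A0 + A1*x. Substituting and matching coefficients of each power of x gives A0 = -1/25, A1 = -4/5, so y_p = -1/25 - 4*x/5.

y = -1/25 - 4*x/5 + C1*cos(x)*exp(2*x) + C2*exp(2*x)*sin(x)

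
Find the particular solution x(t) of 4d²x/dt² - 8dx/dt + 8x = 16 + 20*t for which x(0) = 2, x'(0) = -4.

x = 9/2 + 5*t/2 - 4*exp(t)*sin(t) - 5*cos(t)*exp(t)/2

Divide through by 4: x'' - 2x' + 2x = 4 + 5*t.
Characteristic equation r² - 2r + 2 = 0 has discriminant (-2)² - 4·(2) = -4 < 0, so r = 1 ± i.
Hence x_h = C1*cos(t)*exp(t) + C2*exp(t)*sin(t).
For the particular solution try x_p = A0 + A1*t. Substituting and matching coefficients of each power of t gives A0 = 9/2, A1 = 5/2, so x_p = 9/2 + 5*t/2.
General solution: x = 9/2 + 5*t/2 + C1*cos(t)*exp(t) + C2*exp(t)*sin(t).
Apply the initial conditions: x(0) = 9/2 + C1 = 2 and x'(0) = 5/2 + C1 + C2 = -4. Solving gives C1 = -5/2, C2 = -4.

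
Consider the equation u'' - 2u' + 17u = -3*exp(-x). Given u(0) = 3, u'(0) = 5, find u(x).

u = -3*exp(-x)/20 + 17*exp(x)*sin(4*x)/40 + 63*cos(4*x)*exp(x)/20

Characteristic equation r² - 2r + 17 = 0 has discriminant (-2)² - 4·(17) = -64 < 0, so r = 1 ± 4i.
Hence u_h = C1*cos(4*x)*exp(x) + C2*exp(x)*sin(4*x).
Try u_p = A*exp(-x). Substituting into the equation and dividing by exp(-x) gives A = -3/20, so u_p = -3*exp(-x)/20.
General solution: u = -3*exp(-x)/20 + C1*cos(4*x)*exp(x) + C2*exp(x)*sin(4*x).
Apply the initial conditions: u(0) = -3/20 + C1 = 3 and u'(0) = 3/20 + C1 + 4*C2 = 5. Solving gives C1 = 63/20, C2 = 17/40.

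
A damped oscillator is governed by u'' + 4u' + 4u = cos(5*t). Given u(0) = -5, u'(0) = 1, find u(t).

Characteristic equation r² + 4r + 4 = 0 has discriminant (4)² - 4·(4) = 0, so r = -2 is a repeated root.
Hence u_h = (C1 + C2*t)*exp(-2*t).
Try u_p = A*cos(5*t) + B*sin(5*t). Substituting and equating the coefficients of cos(5t) and sin(5t) gives A = -21/841, B = 20/841, so u_p = -21*cos(5*t)/841 + 20*sin(5*t)/841.
General solution: u = -21*cos(5*t)/841 + 20*sin(5*t)/841 + C1*exp(-2*t) + C2*t*exp(-2*t).
Apply the initial conditions: u(0) = -21/841 + C1 = -5 and u'(0) = 100/841 + C2 - 2*C1 = 1. Solving gives C1 = -4184/841, C2 = -263/29.

u = -4184*exp(-2*t)/841 - 21*cos(5*t)/841 + 20*sin(5*t)/841 - 263*t*exp(-2*t)/29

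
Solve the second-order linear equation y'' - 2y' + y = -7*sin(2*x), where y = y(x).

Characteristic equation r² - 2r + 1 = 0 has discriminant (-2)² - 4·(1) = 0, so r = 1 is a repeated root.
Hence y_h = (C1 + C2*x)*exp(x).
Try y_p = A*cos(2*x) + B*sin(2*x). Substituting and equating the coefficients of cos(2x) and sin(2x) gives A = -28/25, B = 21/25, so y_p = -28*cos(2*x)/25 + 21*sin(2*x)/25.

y = -28*cos(2*x)/25 + 21*sin(2*x)/25 + C1*exp(x) + C2*x*exp(x)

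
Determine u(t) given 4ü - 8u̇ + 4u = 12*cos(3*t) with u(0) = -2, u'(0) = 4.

u = -44*exp(t)/25 - 9*sin(3*t)/50 - 6*cos(3*t)/25 + 63*t*exp(t)/10

Divide through by 4: u'' - 2u' + u = 3*cos(3*t).
Characteristic equation r² - 2r + 1 = 0 has discriminant (-2)² - 4·(1) = 0, so r = 1 is a repeated root.
Hence u_h = (C1 + C2*t)*exp(t).
Try u_p = A*cos(3*t) + B*sin(3*t). Substituting and equating the coefficients of cos(3t) and sin(3t) gives A = -6/25, B = -9/50, so u_p = -9*sin(3*t)/50 - 6*cos(3*t)/25.
General solution: u = -9*sin(3*t)/50 - 6*cos(3*t)/25 + C1*exp(t) + C2*t*exp(t).
Apply the initial conditions: u(0) = -6/25 + C1 = -2 and u'(0) = -27/50 + C1 + C2 = 4. Solving gives C1 = -44/25, C2 = 63/10.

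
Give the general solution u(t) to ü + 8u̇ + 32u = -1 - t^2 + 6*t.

Characteristic equation r² + 8r + 32 = 0 has discriminant (8)² - 4·(32) = -64 < 0, so r = -4 ± 4i.
Hence u_h = C1*cos(4*t)*exp(-4*t) + C2*exp(-4*t)*sin(4*t).
For the particular solution try u_p = A0 + A1*t + A2*t^2. Substituting and matching coefficients of each power of t gives A0 = -41/512, A1 = 13/64, A2 = -1/32, so u_p = -41/512 - t^2/32 + 13*t/64.

u = -41/512 - t**2/32 + 13*t/64 + C1*cos(4*t)*exp(-4*t) + C2*exp(-4*t)*sin(4*t)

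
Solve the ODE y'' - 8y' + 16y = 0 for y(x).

Characteristic equation r² - 8r + 16 = 0 has discriminant (-8)² - 4·(16) = 0, so r = 4 is a repeated root.
Hence y_h = (C1 + C2*x)*exp(4*x).

y = C1*exp(4*x) + C2*x*exp(4*x)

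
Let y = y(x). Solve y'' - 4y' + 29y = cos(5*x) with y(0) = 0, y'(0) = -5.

Characteristic equation r² - 4r + 29 = 0 has discriminant (-4)² - 4·(29) = -100 < 0, so r = 2 ± 5i.
Hence y_h = C1*cos(5*x)*exp(2*x) + C2*exp(2*x)*sin(5*x).
Try y_p = A*cos(5*x) + B*sin(5*x). Substituting and equating the coefficients of cos(5x) and sin(5x) gives A = 1/104, B = -5/104, so y_p = -5*sin(5*x)/104 + cos(5*x)/104.
General solution: y = -5*sin(5*x)/104 + cos(5*x)/104 + C1*cos(5*x)*exp(2*x) + C2*exp(2*x)*sin(5*x).
Apply the initial conditions: y(0) = 1/104 + C1 = 0 and y'(0) = -25/104 + 2*C1 + 5*C2 = -5. Solving gives C1 = -1/104, C2 = -493/520.

y = -5*sin(5*x)/104 + cos(5*x)/104 - 493*exp(2*x)*sin(5*x)/520 - cos(5*x)*exp(2*x)/104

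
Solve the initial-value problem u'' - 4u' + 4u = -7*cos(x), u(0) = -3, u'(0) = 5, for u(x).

Characteristic equation r² - 4r + 4 = 0 has discriminant (-4)² - 4·(4) = 0, so r = 2 is a repeated root.
Hence u_h = (C1 + C2*x)*exp(2*x).
Try u_p = A*cos(x) + B*sin(x). Substituting and equating the coefficients of cos(x) and sin(x) gives A = -21/25, B = 28/25, so u_p = -21*cos(x)/25 + 28*sin(x)/25.
General solution: u = -21*cos(x)/25 + 28*sin(x)/25 + C1*exp(2*x) + C2*x*exp(2*x).
Apply the initial conditions: u(0) = -21/25 + C1 = -3 and u'(0) = 28/25 + C2 + 2*C1 = 5. Solving gives C1 = -54/25, C2 = 41/5.

u = -54*exp(2*x)/25 - 21*cos(x)/25 + 28*sin(x)/25 + 41*x*exp(2*x)/5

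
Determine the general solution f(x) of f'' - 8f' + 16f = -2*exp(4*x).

Characteristic equation r² - 8r + 16 = 0 has discriminant (-8)² - 4·(16) = 0, so r = 4 is a repeated root.
Hence f_h = (C1 + C2*x)*exp(4*x).
Since exp(4*x) solves the homogeneous equation (r = 4 is a root of multiplicity 2), multiply the trial by x^2. Try f_p = A*x^2*exp(4*x). Substituting into the equation and dividing by exp(4*x) gives A = -1, so f_p = -x^2*exp(4*x).

f = C1*exp(4*x) - x**2*exp(4*x) + C2*x*exp(4*x)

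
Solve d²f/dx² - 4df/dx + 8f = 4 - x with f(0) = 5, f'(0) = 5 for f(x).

Characteristic equation r² - 4r + 8 = 0 has discriminant (-4)² - 4·(8) = -16 < 0, so r = 2 ± 2i.
Hence f_h = C1*cos(2*x)*exp(2*x) + C2*exp(2*x)*sin(2*x).
For the particular solution try f_p = A0 + A1*x. Substituting and matching coefficients of each power of x gives A0 = 7/16, A1 = -1/8, so f_p = 7/16 - x/8.
General solution: f = 7/16 - x/8 + C1*cos(2*x)*exp(2*x) + C2*exp(2*x)*sin(2*x).
Apply the initial conditions: f(0) = 7/16 + C1 = 5 and f'(0) = -1/8 + 2*C1 + 2*C2 = 5. Solving gives C1 = 73/16, C2 = -2.

f = 7/16 - x/8 - 2*exp(2*x)*sin(2*x) + 73*cos(2*x)*exp(2*x)/16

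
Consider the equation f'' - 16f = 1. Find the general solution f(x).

Characteristic equation r² - 16 = 0 factors as (r - 4)(r + 4) = 0, so r = 4, -4.
Hence f_h = C1*exp(4*x) + C2*exp(-4*x).
For the particular solution try f_p = A0. Substituting and matching coefficients of each power of x gives A0 = -1/16, so f_p = -1/16.

f = -1/16 + C1*exp(4*x) + C2*exp(-4*x)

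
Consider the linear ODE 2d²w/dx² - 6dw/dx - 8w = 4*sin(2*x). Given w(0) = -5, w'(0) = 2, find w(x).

w = -114*exp(-x)/25 - 14*exp(4*x)/25 - 4*sin(2*x)/25 + 3*cos(2*x)/25

Divide through by 2: w'' - 3w' - 4w = 2*sin(2*x).
Characteristic equation r² - 3r - 4 = 0 factors as (r + 1)(r - 4) = 0, so r = -1, 4.
Hence w_h = C1*exp(-x) + C2*exp(4*x).
Try w_p = A*cos(2*x) + B*sin(2*x). Substituting and equating the coefficients of cos(2x) and sin(2x) gives A = 3/25, B = -4/25, so w_p = -4*sin(2*x)/25 + 3*cos(2*x)/25.
General solution: w = -4*sin(2*x)/25 + 3*cos(2*x)/25 + C1*exp(-x) + C2*exp(4*x).
Apply the initial conditions: w(0) = 3/25 + C1 + C2 = -5 and w'(0) = -8/25 - C1 + 4*C2 = 2. Solving gives C1 = -114/25, C2 = -14/25.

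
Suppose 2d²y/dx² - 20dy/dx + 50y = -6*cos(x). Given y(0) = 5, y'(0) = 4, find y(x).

Divide through by 2: y'' - 10y' + 25y = -3*cos(x).
Characteristic equation r² - 10r + 25 = 0 has discriminant (-10)² - 4·(25) = 0, so r = 5 is a repeated root.
Hence y_h = (C1 + C2*x)*exp(5*x).
Try y_p = A*cos(x) + B*sin(x). Substituting and equating the coefficients of cos(x) and sin(x) gives A = -18/169, B = 15/338, so y_p = -18*cos(x)/169 + 15*sin(x)/338.
General solution: y = -18*cos(x)/169 + 15*sin(x)/338 + C1*exp(5*x) + C2*x*exp(5*x).
Apply the initial conditions: y(0) = -18/169 + C1 = 5 and y'(0) = 15/338 + C2 + 5*C1 = 4. Solving gives C1 = 863/169, C2 = -561/26.

y = -18*cos(x)/169 + 15*sin(x)/338 + 863*exp(5*x)/169 - 561*x*exp(5*x)/26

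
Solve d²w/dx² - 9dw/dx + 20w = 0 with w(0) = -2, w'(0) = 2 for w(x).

w = -12*exp(4*x) + 10*exp(5*x)

Characteristic equation r² - 9r + 20 = 0 factors as (r - 4)(r - 5) = 0, so r = 4, 5.
Hence w_h = C1*exp(4*x) + C2*exp(5*x).
Apply the initial conditions: w(0) = C1 + C2 = -2 and w'(0) = 4*C1 + 5*C2 = 2. Solving gives C1 = -12, C2 = 10.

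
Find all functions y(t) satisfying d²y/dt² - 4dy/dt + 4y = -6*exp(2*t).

y = C1*exp(2*t) - 3*t**2*exp(2*t) + C2*t*exp(2*t)

Characteristic equation r² - 4r + 4 = 0 has discriminant (-4)² - 4·(4) = 0, so r = 2 is a repeated root.
Hence y_h = (C1 + C2*t)*exp(2*t).
Since exp(2*t) solves the homogeneous equation (r = 2 is a root of multiplicity 2), multiply the trial by t^2. Try y_p = A*t^2*exp(2*t). Substituting into the equation and dividing by exp(2*t) gives A = -3, so y_p = -3*t^2*exp(2*t).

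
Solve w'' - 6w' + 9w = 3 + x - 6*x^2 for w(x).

w = -1/27 - 7*x/9 - 2*x**2/3 + C1*exp(3*x) + C2*x*exp(3*x)

Characteristic equation r² - 6r + 9 = 0 has discriminant (-6)² - 4·(9) = 0, so r = 3 is a repeated root.
Hence w_h = (C1 + C2*x)*exp(3*x).
For the particular solution try w_p = A0 + A1*x + A2*x^2. Substituting and matching coefficients of each power of x gives A0 = -1/27, A1 = -7/9, A2 = -2/3, so w_p = -1/27 - 7*x/9 - 2*x^2/3.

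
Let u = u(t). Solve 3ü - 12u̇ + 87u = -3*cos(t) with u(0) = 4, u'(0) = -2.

Divide through by 3: u'' - 4u' + 29u = -cos(t).
Characteristic equation r² - 4r + 29 = 0 has discriminant (-4)² - 4·(29) = -100 < 0, so r = 2 ± 5i.
Hence u_h = C1*cos(5*t)*exp(2*t) + C2*exp(2*t)*sin(5*t).
Try u_p = A*cos(t) + B*sin(t). Substituting and equating the coefficients of cos(t) and sin(t) gives A = -7/200, B = 1/200, so u_p = -7*cos(t)/200 + sin(t)/200.
General solution: u = -7*cos(t)/200 + sin(t)/200 + C1*cos(5*t)*exp(2*t) + C2*exp(2*t)*sin(5*t).
Apply the initial conditions: u(0) = -7/200 + C1 = 4 and u'(0) = 1/200 + 2*C1 + 5*C2 = -2. Solving gives C1 = 807/200, C2 = -403/200.

u = -7*cos(t)/200 + sin(t)/200 - 403*exp(2*t)*sin(5*t)/200 + 807*cos(5*t)*exp(2*t)/200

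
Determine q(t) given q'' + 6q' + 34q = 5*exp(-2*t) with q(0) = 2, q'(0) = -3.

q = 5*exp(-2*t)/26 + 47*cos(5*t)*exp(-3*t)/26 + 73*exp(-3*t)*sin(5*t)/130

Characteristic equation r² + 6r + 34 = 0 has discriminant (6)² - 4·(34) = -100 < 0, so r = -3 ± 5i.
Hence q_h = C1*cos(5*t)*exp(-3*t) + C2*exp(-3*t)*sin(5*t).
Try q_p = A*exp(-2*t). Substituting into the equation and dividing by exp(-2*t) gives A = 5/26, so q_p = 5*exp(-2*t)/26.
General solution: q = 5*exp(-2*t)/26 + C1*cos(5*t)*exp(-3*t) + C2*exp(-3*t)*sin(5*t).
Apply the initial conditions: q(0) = 5/26 + C1 = 2 and q'(0) = -5/13 - 3*C1 + 5*C2 = -3. Solving gives C1 = 47/26, C2 = 73/130.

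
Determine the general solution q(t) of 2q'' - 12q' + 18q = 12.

Divide through by 2: q'' - 6q' + 9q = 6.
Characteristic equation r² - 6r + 9 = 0 has discriminant (-6)² - 4·(9) = 0, so r = 3 is a repeated root.
Hence q_h = (C1 + C2*t)*exp(3*t).
For the particular solution try q_p = A0. Substituting and matching coefficients of each power of t gives A0 = 2/3, so q_p = 2/3.

q = 2/3 + C1*exp(3*t) + C2*t*exp(3*t)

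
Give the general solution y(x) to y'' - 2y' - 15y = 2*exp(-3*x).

Characteristic equation r² - 2r - 15 = 0 factors as (r - 5)(r + 3) = 0, so r = 5, -3.
Hence y_h = C1*exp(5*x) + C2*exp(-3*x).
Since exp(-3*x) solves the homogeneous equation (r = -3 is a root of multiplicity 1), multiply the trial by x. Try y_p = A*x*exp(-3*x). Substituting into the equation and dividing by exp(-3*x) gives A = -1/4, so y_p = -x*exp(-3*x)/4.

y = C1*exp(5*x) + C2*exp(-3*x) - x*exp(-3*x)/4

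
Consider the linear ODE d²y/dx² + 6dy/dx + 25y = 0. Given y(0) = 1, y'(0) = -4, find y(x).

y = cos(4*x)*exp(-3*x) - exp(-3*x)*sin(4*x)/4

Characteristic equation r² + 6r + 25 = 0 has discriminant (6)² - 4·(25) = -64 < 0, so r = -3 ± 4i.
Hence y_h = C1*cos(4*x)*exp(-3*x) + C2*exp(-3*x)*sin(4*x).
Apply the initial conditions: y(0) = C1 = 1 and y'(0) = -3*C1 + 4*C2 = -4. Solving gives C1 = 1, C2 = -1/4.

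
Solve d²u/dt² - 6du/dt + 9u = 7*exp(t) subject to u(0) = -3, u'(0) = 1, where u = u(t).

u = -19*exp(3*t)/4 + 7*exp(t)/4 + 27*t*exp(3*t)/2

Characteristic equation r² - 6r + 9 = 0 has discriminant (-6)² - 4·(9) = 0, so r = 3 is a repeated root.
Hence u_h = (C1 + C2*t)*exp(3*t).
Try u_p = A*exp(t). Substituting into the equation and dividing by exp(t) gives A = 7/4, so u_p = 7*exp(t)/4.
General solution: u = 7*exp(t)/4 + C1*exp(3*t) + C2*t*exp(3*t).
Apply the initial conditions: u(0) = 7/4 + C1 = -3 and u'(0) = 7/4 + C2 + 3*C1 = 1. Solving gives C1 = -19/4, C2 = 27/2.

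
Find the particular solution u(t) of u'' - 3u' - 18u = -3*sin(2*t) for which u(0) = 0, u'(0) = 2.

Characteristic equation r² - 3r - 18 = 0 factors as (r - 6)(r + 3) = 0, so r = 6, -3.
Hence u_h = C1*exp(6*t) + C2*exp(-3*t).
Try u_p = A*cos(2*t) + B*sin(2*t). Substituting and equating the coefficients of cos(2t) and sin(2t) gives A = -9/260, B = 33/260, so u_p = -9*cos(2*t)/260 + 33*sin(2*t)/260.
General solution: u = -9*cos(2*t)/260 + 33*sin(2*t)/260 + C1*exp(6*t) + C2*exp(-3*t).
Apply the initial conditions: u(0) = -9/260 + C1 + C2 = 0 and u'(0) = 33/130 - 3*C2 + 6*C1 = 2. Solving gives C1 = 37/180, C2 = -20/117.

u = -20*exp(-3*t)/117 - 9*cos(2*t)/260 + 33*sin(2*t)/260 + 37*exp(6*t)/180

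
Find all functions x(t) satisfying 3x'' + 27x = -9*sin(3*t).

Divide through by 3: x'' + 9x = -3*sin(3*t).
Characteristic equation r² + 9 = 0 has discriminant (0)² - 4·(9) = -36 < 0, so r = ± 3i.
Hence x_h = C1*cos(3*t) + C2*sin(3*t).
Since ±3i are characteristic roots, multiply the trial by t. Try x_p = t*(A*cos(3*t) + B*sin(3*t)). Substituting and equating the coefficients of cos(3t) and sin(3t) gives A = 1/2, B = 0, so x_p = t*cos(3*t)/2.

x = C1*cos(3*t) + C2*sin(3*t) + t*cos(3*t)/2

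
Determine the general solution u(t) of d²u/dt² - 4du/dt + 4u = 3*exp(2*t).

Characteristic equation r² - 4r + 4 = 0 has discriminant (-4)² - 4·(4) = 0, so r = 2 is a repeated root.
Hence u_h = (C1 + C2*t)*exp(2*t).
Since exp(2*t) solves the homogeneous equation (r = 2 is a root of multiplicity 2), multiply the trial by t^2. Try u_p = A*t^2*exp(2*t). Substituting into the equation and dividing by exp(2*t) gives A = 3/2, so u_p = 3*t^2*exp(2*t)/2.

u = C1*exp(2*t) + 3*t**2*exp(2*t)/2 + C2*t*exp(2*t)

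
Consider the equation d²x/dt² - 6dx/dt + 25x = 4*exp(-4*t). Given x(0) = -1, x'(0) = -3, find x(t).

x = 4*exp(-4*t)/65 - 69*cos(4*t)*exp(3*t)/65 + 7*exp(3*t)*sin(4*t)/65

Characteristic equation r² - 6r + 25 = 0 has discriminant (-6)² - 4·(25) = -64 < 0, so r = 3 ± 4i.
Hence x_h = C1*cos(4*t)*exp(3*t) + C2*exp(3*t)*sin(4*t).
Try x_p = A*exp(-4*t). Substituting into the equation and dividing by exp(-4*t) gives A = 4/65, so x_p = 4*exp(-4*t)/65.
General solution: x = 4*exp(-4*t)/65 + C1*cos(4*t)*exp(3*t) + C2*exp(3*t)*sin(4*t).
Apply the initial conditions: x(0) = 4/65 + C1 = -1 and x'(0) = -16/65 + 3*C1 + 4*C2 = -3. Solving gives C1 = -69/65, C2 = 7/65.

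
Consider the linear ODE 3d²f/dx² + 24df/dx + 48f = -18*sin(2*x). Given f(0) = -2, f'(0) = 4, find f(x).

Divide through by 3: f'' + 8f' + 16f = -6*sin(2*x).
Characteristic equation r² + 8r + 16 = 0 has discriminant (8)² - 4·(16) = 0, so r = -4 is a repeated root.
Hence f_h = (C1 + C2*x)*exp(-4*x).
Try f_p = A*cos(2*x) + B*sin(2*x). Substituting and equating the coefficients of cos(2x) and sin(2x) gives A = 6/25, B = -9/50, so f_p = -9*sin(2*x)/50 + 6*cos(2*x)/25.
General solution: f = -9*sin(2*x)/50 + 6*cos(2*x)/25 + C1*exp(-4*x) + C2*x*exp(-4*x).
Apply the initial conditions: f(0) = 6/25 + C1 = -2 and f'(0) = -9/25 + C2 - 4*C1 = 4. Solving gives C1 = -56/25, C2 = -23/5.

f = -56*exp(-4*x)/25 - 9*sin(2*x)/50 + 6*cos(2*x)/25 - 23*x*exp(-4*x)/5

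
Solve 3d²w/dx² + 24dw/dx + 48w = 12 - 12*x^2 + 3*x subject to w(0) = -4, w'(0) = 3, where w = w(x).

w = 1/8 - 33*exp(-4*x)/8 - x**2/4 + 5*x/16 - 221*x*exp(-4*x)/16

Divide through by 3: w'' + 8w' + 16w = 4 + x - 4*x^2.
Characteristic equation r² + 8r + 16 = 0 has discriminant (8)² - 4·(16) = 0, so r = -4 is a repeated root.
Hence w_h = (C1 + C2*x)*exp(-4*x).
For the particular solution try w_p = A0 + A1*x + A2*x^2. Substituting and matching coefficients of each power of x gives A0 = 1/8, A1 = 5/16, A2 = -1/4, so w_p = 1/8 - x^2/4 + 5*x/16.
General solution: w = 1/8 - x^2/4 + 5*x/16 + C1*exp(-4*x) + C2*x*exp(-4*x).
Apply the initial conditions: w(0) = 1/8 + C1 = -4 and w'(0) = 5/16 + C2 - 4*C1 = 3. Solving gives C1 = -33/8, C2 = -221/16.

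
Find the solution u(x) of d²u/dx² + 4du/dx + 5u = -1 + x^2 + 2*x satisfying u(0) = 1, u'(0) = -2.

u = -43/125 + x**2/5 + 2*x/25 + 76*exp(-2*x)*sin(x)/125 + 168*cos(x)*exp(-2*x)/125

Characteristic equation r² + 4r + 5 = 0 has discriminant (4)² - 4·(5) = -4 < 0, so r = -2 ± i.
Hence u_h = C1*cos(x)*exp(-2*x) + C2*exp(-2*x)*sin(x).
For the particular solution try u_p = A0 + A1*x + A2*x^2. Substituting and matching coefficients of each power of x gives A0 = -43/125, A1 = 2/25, A2 = 1/5, so u_p = -43/125 + x^2/5 + 2*x/25.
General solution: u = -43/125 + x^2/5 + 2*x/25 + C1*cos(x)*exp(-2*x) + C2*exp(-2*x)*sin(x).
Apply the initial conditions: u(0) = -43/125 + C1 = 1 and u'(0) = 2/25 + C2 - 2*C1 = -2. Solving gives C1 = 168/125, C2 = 76/125.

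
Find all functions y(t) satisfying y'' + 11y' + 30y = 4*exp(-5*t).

y = C1*exp(-5*t) + C2*exp(-6*t) + 4*t*exp(-5*t)

Characteristic equation r² + 11r + 30 = 0 factors as (r + 5)(r + 6) = 0, so r = -5, -6.
Hence y_h = C1*exp(-5*t) + C2*exp(-6*t).
Since exp(-5*t) solves the homogeneous equation (r = -5 is a root of multiplicity 1), multiply the trial by t. Try y_p = A*t*exp(-5*t). Substituting into the equation and dividing by exp(-5*t) gives A = 4, so y_p = 4*t*exp(-5*t).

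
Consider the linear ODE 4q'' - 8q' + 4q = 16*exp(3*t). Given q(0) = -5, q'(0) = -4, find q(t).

Divide through by 4: q'' - 2q' + q = 4*exp(3*t).
Characteristic equation r² - 2r + 1 = 0 has discriminant (-2)² - 4·(1) = 0, so r = 1 is a repeated root.
Hence q_h = (C1 + C2*t)*exp(t).
Try q_p = A*exp(3*t). Substituting into the equation and dividing by exp(3*t) gives A = 1, so q_p = exp(3*t).
General solution: q = C1*exp(t) + C2*t*exp(t) + exp(3*t).
Apply the initial conditions: q(0) = 1 + C1 = -5 and q'(0) = 3 + C1 + C2 = -4. Solving gives C1 = -6, C2 = -1.

q = -6*exp(t) - t*exp(t) + exp(3*t)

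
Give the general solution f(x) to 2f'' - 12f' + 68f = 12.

f = 3/17 + C1*cos(5*x)*exp(3*x) + C2*exp(3*x)*sin(5*x)

Divide through by 2: f'' - 6f' + 34f = 6.
Characteristic equation r² - 6r + 34 = 0 has discriminant (-6)² - 4·(34) = -100 < 0, so r = 3 ± 5i.
Hence f_h = C1*cos(5*x)*exp(3*x) + C2*exp(3*x)*sin(5*x).
For the particular solution try f_p = A0. Substituting and matching coefficients of each power of x gives A0 = 3/17, so f_p = 3/17.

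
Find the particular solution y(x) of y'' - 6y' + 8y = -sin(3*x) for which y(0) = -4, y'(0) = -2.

y = -179*exp(2*x)/26 - 18*cos(3*x)/325 + sin(3*x)/325 + 147*exp(4*x)/50

Characteristic equation r² - 6r + 8 = 0 factors as (r - 2)(r - 4) = 0, so r = 2, 4.
Hence y_h = C1*exp(2*x) + C2*exp(4*x).
Try y_p = A*cos(3*x) + B*sin(3*x). Substituting and equating the coefficients of cos(3x) and sin(3x) gives A = -18/325, B = 1/325, so y_p = -18*cos(3*x)/325 + sin(3*x)/325.
General solution: y = -18*cos(3*x)/325 + sin(3*x)/325 + C1*exp(2*x) + C2*exp(4*x).
Apply the initial conditions: y(0) = -18/325 + C1 + C2 = -4 and y'(0) = 3/325 + 2*C1 + 4*C2 = -2. Solving gives C1 = -179/26, C2 = 147/50.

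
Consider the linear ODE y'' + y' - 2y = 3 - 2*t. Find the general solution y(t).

y = -1 + t + C1*exp(t) + C2*exp(-2*t)

Characteristic equation r² + r - 2 = 0 factors as (r - 1)(r + 2) = 0, so r = 1, -2.
Hence y_h = C1*exp(t) + C2*exp(-2*t).
For the particular solution try y_p = A0 + A1*t. Substituting and matching coefficients of each power of t gives A0 = -1, A1 = 1, so y_p = -1 + t.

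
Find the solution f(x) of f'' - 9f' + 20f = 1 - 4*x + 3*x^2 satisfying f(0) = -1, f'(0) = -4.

f = 23/4000 - 35*exp(4*x)/32 - 13*x/200 + 3*x**2/20 + 11*exp(5*x)/125

Characteristic equation r² - 9r + 20 = 0 factors as (r - 5)(r - 4) = 0, so r = 5, 4.
Hence f_h = C1*exp(5*x) + C2*exp(4*x).
For the particular solution try f_p = A0 + A1*x + A2*x^2. Substituting and matching coefficients of each power of x gives A0 = 23/4000, A1 = -13/200, A2 = 3/20, so f_p = 23/4000 - 13*x/200 + 3*x^2/20.
General solution: f = 23/4000 - 13*x/200 + 3*x^2/20 + C1*exp(5*x) + C2*exp(4*x).
Apply the initial conditions: f(0) = 23/4000 + C1 + C2 = -1 and f'(0) = -13/200 + 4*C2 + 5*C1 = -4. Solving gives C1 = 11/125, C2 = -35/32.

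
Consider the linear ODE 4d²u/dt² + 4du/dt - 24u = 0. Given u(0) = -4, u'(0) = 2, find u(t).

Divide through by 4: u'' + u' - 6u = 0.
Characteristic equation r² + r - 6 = 0 factors as (r + 3)(r - 2) = 0, so r = -3, 2.
Hence u_h = C1*exp(-3*t) + C2*exp(2*t).
Apply the initial conditions: u(0) = C1 + C2 = -4 and u'(0) = -3*C1 + 2*C2 = 2. Solving gives C1 = -2, C2 = -2.

u = -2*exp(-3*t) - 2*exp(2*t)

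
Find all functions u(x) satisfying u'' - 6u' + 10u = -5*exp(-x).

u = -5*exp(-x)/17 + C1*cos(x)*exp(3*x) + C2*exp(3*x)*sin(x)

Characteristic equation r² - 6r + 10 = 0 has discriminant (-6)² - 4·(10) = -4 < 0, so r = 3 ± i.
Hence u_h = C1*cos(x)*exp(3*x) + C2*exp(3*x)*sin(x).
Try u_p = A*exp(-x). Substituting into the equation and dividing by exp(-x) gives A = -5/17, so u_p = -5*exp(-x)/17.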